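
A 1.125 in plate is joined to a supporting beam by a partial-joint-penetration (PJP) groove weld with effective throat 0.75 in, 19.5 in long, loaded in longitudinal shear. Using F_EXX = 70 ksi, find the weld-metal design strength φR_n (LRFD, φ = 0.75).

Effective throat (given) t_e = 0.75 in.
A_we = 0.75 × 19.5 = 14.62 in².
F_nw = 0.6 F_EXX = 42 ksi.
φR_n = 0.75 × 42 × 14.62 = 460.7 kips.

φR_n ≈ 461 kips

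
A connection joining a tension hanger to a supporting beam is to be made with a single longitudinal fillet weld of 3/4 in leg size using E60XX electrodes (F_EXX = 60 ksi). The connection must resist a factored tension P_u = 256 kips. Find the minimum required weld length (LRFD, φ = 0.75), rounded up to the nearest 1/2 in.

Throat t_e = 0.707 × 0.75 = 0.5302 in.
φr_n = 0.75 × 0.6 × 60 × 0.5302 = 14.32 kips/in.
L_req = P_u / φr_n = 256 / 14.32 = 17.88 in total.
Round up → use L = 18 in.

L = 18 in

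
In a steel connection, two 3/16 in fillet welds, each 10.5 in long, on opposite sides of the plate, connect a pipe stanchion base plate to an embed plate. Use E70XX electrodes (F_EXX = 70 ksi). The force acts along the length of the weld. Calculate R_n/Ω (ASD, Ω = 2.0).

R_n/Ω ≈ 58.5 kip

Effective throat t_e = 0.707 × 0.1875 = 0.1326 in.
Total length L = 21 in; A_we = 0.1326 × 21 = 2.784 in².
F_nw = 0.6 F_EXX = 0.6 × 70 = 42 ksi.
R_n = 42 × 2.784 = 116.9 kip; R_n/Ω = 116.9/2.0 = 58.46 kip.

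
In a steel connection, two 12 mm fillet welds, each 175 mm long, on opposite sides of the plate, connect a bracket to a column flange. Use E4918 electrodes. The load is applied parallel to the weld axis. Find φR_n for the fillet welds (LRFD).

E49XX → F_EXX = 490 MPa.
Effective throat t_e = 0.707 × 12 = 8.484 mm.
Total length L = 350 mm; A_we = 8.484 × 350 = 2969 mm².
F_nw = 0.6 F_EXX = 0.6 × 490 = 294 MPa.
φR_n = 0.75 × 294 × 2969 × 10⁻³ = 654.8 kN.

φR_n ≈ 655 kN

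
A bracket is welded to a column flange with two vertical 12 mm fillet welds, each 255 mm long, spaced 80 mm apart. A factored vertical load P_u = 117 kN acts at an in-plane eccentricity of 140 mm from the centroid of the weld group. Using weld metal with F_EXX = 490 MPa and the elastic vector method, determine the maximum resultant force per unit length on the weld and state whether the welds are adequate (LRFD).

Total weld length L_w = 510 mm. Treat welds as unit-width lines.
Polar moment about centroid: J = 2[d³/12 + d(b/2)²] = 2[255³/12 + 255×40²] = 3580000 mm³.
Direct shear f_v = P/L_w = 117×10³ / 510 = 229.4 N/mm (vertical).
Torsion M = P·e = 117×10³ × 140 = 16380000 N·mm.
Critical point at (x, y) = (40, 127.5) from centroid. f_tx = M·y/J = 583.4 N/mm; f_ty = M·x/J = 183 N/mm.
Resultant f_max = √[f_tx² + (f_v + f_ty)²] = √[583.4² + (229.4 + 183)²] = 714.5 N/mm.
Capacity per unit length: φr_n = 0.75 × 0.6 × 490 × (0.707 × 12) = 1871 N/mm.
714.5 ≤ 1871 → adequate.

f_max ≈ 715 N/mm; adequate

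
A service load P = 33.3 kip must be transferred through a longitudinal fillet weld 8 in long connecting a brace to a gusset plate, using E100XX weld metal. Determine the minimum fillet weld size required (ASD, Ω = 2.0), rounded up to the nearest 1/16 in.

w = 1/4 in

E100XX → F_EXX = 100 ksi.
Total weld length L = 8 in.
Required throat t_e = P × Ω / (0.6 F_EXX × L) = 33.3 × 2.0 / (0.6 × 100 × 8) = 0.1387 in.
Required leg w = t_e / 0.707 = 0.1963 in → use 1/4 in.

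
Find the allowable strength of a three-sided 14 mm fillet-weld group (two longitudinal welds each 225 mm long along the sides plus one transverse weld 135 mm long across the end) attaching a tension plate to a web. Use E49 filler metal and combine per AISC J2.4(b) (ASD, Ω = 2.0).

E49XX → F_EXX = 490 MPa.
t_e = 0.707 × 14 = 9.898 mm.
R_nwl = 0.6 × 490 × 9.898 × 450 × 10⁻³ = 1310 kN (longitudinal, 2 welds).
R_nwt = 0.6 × 490 × 9.898 × 135 × 10⁻³ = 392.9 kN (transverse, base value).
(i) R_nwl + R_nwt = 1702 kN; (ii) 0.85 R_nwl + 1.5 R_nwt = 1702 kN.
R_n = max = 1702 kN [governs: (ii)]; R_n/Ω = 851.2 kN.

R_n/Ω ≈ 851 kN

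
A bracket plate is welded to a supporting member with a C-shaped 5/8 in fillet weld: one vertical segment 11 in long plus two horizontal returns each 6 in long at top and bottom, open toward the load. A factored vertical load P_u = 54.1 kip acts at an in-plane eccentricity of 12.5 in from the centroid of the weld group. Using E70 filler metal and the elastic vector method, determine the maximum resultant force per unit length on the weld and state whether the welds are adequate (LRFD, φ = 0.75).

f_max ≈ 10.2 kip/in; adequate

E70XX → F_EXX = 70 ksi.
Total weld length L_w = 23 in. Treat welds as unit-width lines.
Centroid: x̄ = 2×6×3 / 23 = 1.565 in from the vertical weld.
Polar moment about centroid: J = I_x + I_y = [11³/12 + 2×6×5.5²] + [11×1.565² + 2(6³/12 + 6×1.435²)] = 561.6 in³.
Direct shear f_v = P/L_w = 54.1 / 23 = 2.352 kip/in (vertical).
Torsion M = P·e = 54.1 × 12.5 = 676.25 kip·in.
Critical point at (x, y) = (4.435, 5.5) from centroid. f_tx = M·y/J = 6.623 kip/in; f_ty = M·x/J = 5.34 kip/in.
Resultant f_max = √[f_tx² + (f_v + f_ty)²] = √[6.623² + (2.352 + 5.34)²] = 10.15 kip/in.
Capacity per unit length: φr_n = 0.75 × 0.6 × 70 × (0.707 × 0.625) = 13.92 kip/in.
10.15 ≤ 13.92 → adequate.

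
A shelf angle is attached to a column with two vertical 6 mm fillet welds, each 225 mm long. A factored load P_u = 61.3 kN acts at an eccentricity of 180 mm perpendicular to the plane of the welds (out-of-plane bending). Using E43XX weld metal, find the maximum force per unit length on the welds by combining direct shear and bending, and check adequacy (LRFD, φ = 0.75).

E43XX → F_EXX = 430 MPa.
L_w = 2 × 225 = 450 mm; section modulus (unit throat) S = 2 × L²/6 = 16880 mm².
Direct shear f_v = P/L_w = 61.3×10³/450 = 136.2 N/mm.
Moment M = P × e = 61.3×10³ × 180 = 11034000 N·mm; bending f_b = M/S = 653.9 N/mm.
f_max = √(f_v² + f_b²) = √(136.2² + 653.9²) = 667.9 N/mm.
φr_n = 0.75 × 0.6 × 430 × (0.707 × 6) = 820.8 N/mm → adequate.

f_max ≈ 668 N/mm; adequate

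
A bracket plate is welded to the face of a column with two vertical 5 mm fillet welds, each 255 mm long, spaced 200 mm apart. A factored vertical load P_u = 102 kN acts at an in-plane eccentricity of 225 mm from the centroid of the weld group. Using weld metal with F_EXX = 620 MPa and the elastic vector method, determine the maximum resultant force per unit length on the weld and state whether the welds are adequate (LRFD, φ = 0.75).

Total weld length L_w = 510 mm. Treat welds as unit-width lines.
Polar moment about centroid: J = 2[d³/12 + d(b/2)²] = 2[255³/12 + 255×100²] = 7864000 mm³.
Direct shear f_v = P/L_w = 102×10³ / 510 = 200 N/mm (vertical).
Torsion M = P·e = 102×10³ × 225 = 22950000 N·mm.
Critical point at (x, y) = (100, 127.5) from centroid. f_tx = M·y/J = 372.1 N/mm; f_ty = M·x/J = 291.9 N/mm.
Resultant f_max = √[f_tx² + (f_v + f_ty)²] = √[372.1² + (200 + 291.9)²] = 616.8 N/mm.
Capacity per unit length: φr_n = 0.75 × 0.6 × 620 × (0.707 × 5) = 986.3 N/mm.
616.8 ≤ 986.3 → adequate.

f_max ≈ 617 N/mm; adequate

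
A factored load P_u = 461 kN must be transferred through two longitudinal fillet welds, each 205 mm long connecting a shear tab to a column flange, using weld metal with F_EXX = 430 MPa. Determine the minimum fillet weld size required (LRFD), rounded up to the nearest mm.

Total weld length L = 410 mm.
Required throat t_e = P_u / (φ × 0.6 F_EXX × L) = 461 / (0.75 × 0.6 × 430 × 410 × 10⁻³) = 5.811 mm.
Required leg w = t_e / 0.707 = 8.219 mm → use 9 mm.

w = 9 mm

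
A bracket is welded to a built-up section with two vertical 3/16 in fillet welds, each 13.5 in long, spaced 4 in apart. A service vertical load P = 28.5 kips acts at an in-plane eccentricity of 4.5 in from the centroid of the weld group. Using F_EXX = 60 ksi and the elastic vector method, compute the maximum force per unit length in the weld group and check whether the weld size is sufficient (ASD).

f_max ≈ 2.28 kip/in; adequate

Total weld length L_w = 27 in. Treat welds as unit-width lines.
Polar moment about centroid: J = 2[d³/12 + d(b/2)²] = 2[13.5³/12 + 13.5×2²] = 518.1 in³.
Direct shear f_v = P/L_w = 28.5 / 27 = 1.056 kip/in (vertical).
Torsion M = P·e = 28.5 × 4.5 = 128.25 kip·in.
Critical point at (x, y) = (2, 6.75) from centroid. f_tx = M·y/J = 1.671 kip/in; f_ty = M·x/J = 0.4951 kip/in.
Resultant f_max = √[f_tx² + (f_v + f_ty)²] = √[1.671² + (1.056 + 0.4951)²] = 2.28 kip/in.
Capacity per unit length: r_n/Ω = (1/2.0) × 0.6 × 60 × (0.707 × 0.1875) = 2.386 kip/in.
2.28 ≤ 2.386 → adequate.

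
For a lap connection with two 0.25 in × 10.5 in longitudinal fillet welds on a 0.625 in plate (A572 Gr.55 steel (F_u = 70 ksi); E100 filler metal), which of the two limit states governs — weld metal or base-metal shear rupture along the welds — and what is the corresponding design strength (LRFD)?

E100XX → F_EXX = 100 ksi.
t_e = 0.707 × 0.25 = 0.1767 in; L = 21 in.
Weld metal: φR_n = 0.75 × 0.6 × 100 × 0.1767 × 21 = 167 kips.
Base metal (shear rupture): φR_n = 0.75 × 0.6 × 70 × 0.625 × 21 = 413.4 kips.
Governing: weld metal.

φR_n ≈ 167 kips (weld metal governs)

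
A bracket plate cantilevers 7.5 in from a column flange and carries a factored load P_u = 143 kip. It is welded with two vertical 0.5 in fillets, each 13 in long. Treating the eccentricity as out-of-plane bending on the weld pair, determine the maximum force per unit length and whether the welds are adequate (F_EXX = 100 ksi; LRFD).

f_max ≈ 19.8 kip/in; NOT adequate

L_w = 2 × 13 = 26 in; section modulus (unit throat) S = 2 × L²/6 = 56.33 in².
Direct shear f_v = P/L_w = 143/26 = 5.5 kip/in.
Moment M = P × e = 143 × 7.5 = 1072.5 kip·in; bending f_b = M/S = 19.04 kip/in.
f_max = √(f_v² + f_b²) = √(5.5² + 19.04²) = 19.82 kip/in.
φr_n = 0.75 × 0.6 × 100 × (0.707 × 0.5) = 15.91 kip/in → NOT adequate.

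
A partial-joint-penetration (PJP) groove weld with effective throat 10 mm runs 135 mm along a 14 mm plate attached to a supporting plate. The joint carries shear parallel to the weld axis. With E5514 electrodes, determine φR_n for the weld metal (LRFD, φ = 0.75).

E55XX → F_EXX = 550 MPa.
Effective throat (given) t_e = 10 mm.
A_we = 10 × 135 = 1350 mm².
F_nw = 0.6 F_EXX = 330 MPa.
φR_n = 0.75 × 330 × 1350 × 10⁻³ = 334.1 kN.

φR_n ≈ 334 kN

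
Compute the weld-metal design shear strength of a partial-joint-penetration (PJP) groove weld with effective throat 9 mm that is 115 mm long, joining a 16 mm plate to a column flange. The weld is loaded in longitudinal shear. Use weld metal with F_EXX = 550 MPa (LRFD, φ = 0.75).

φR_n ≈ 256 kN

Effective throat (given) t_e = 9 mm.
A_we = 9 × 115 = 1035 mm².
F_nw = 0.6 F_EXX = 330 MPa.
φR_n = 0.75 × 330 × 1035 × 10⁻³ = 256.2 kN.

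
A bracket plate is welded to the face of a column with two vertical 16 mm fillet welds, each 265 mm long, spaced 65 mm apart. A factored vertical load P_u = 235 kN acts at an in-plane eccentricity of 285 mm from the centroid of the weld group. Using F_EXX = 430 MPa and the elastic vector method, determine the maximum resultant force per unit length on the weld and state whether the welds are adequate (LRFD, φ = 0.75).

Total weld length L_w = 530 mm. Treat welds as unit-width lines.
Polar moment about centroid: J = 2[d³/12 + d(b/2)²] = 2[265³/12 + 265×32.5²] = 3661000 mm³.
Direct shear f_v = P/L_w = 235×10³ / 530 = 443.4 N/mm (vertical).
Torsion M = P·e = 235×10³ × 285 = 66975000 N·mm.
Critical point at (x, y) = (32.5, 132.5) from centroid. f_tx = M·y/J = 2424 N/mm; f_ty = M·x/J = 594.5 N/mm.
Resultant f_max = √[f_tx² + (f_v + f_ty)²] = √[2424² + (443.4 + 594.5)²] = 2637 N/mm.
Capacity per unit length: φr_n = 0.75 × 0.6 × 430 × (0.707 × 16) = 2189 N/mm.
2637 > 2189 → NOT adequate.

f_max ≈ 2640 N/mm; NOT adequate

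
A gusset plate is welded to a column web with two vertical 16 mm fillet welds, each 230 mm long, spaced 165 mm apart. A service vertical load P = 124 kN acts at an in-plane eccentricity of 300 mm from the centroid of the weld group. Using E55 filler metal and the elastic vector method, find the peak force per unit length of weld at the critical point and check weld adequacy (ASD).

f_max ≈ 1200 N/mm; adequate

E55XX → F_EXX = 550 MPa.
Total weld length L_w = 460 mm. Treat welds as unit-width lines.
Polar moment about centroid: J = 2[d³/12 + d(b/2)²] = 2[230³/12 + 230×82.5²] = 5159000 mm³.
Direct shear f_v = P/L_w = 124×10³ / 460 = 269.6 N/mm (vertical).
Torsion M = P·e = 124×10³ × 300 = 37200000 N·mm.
Critical point at (x, y) = (82.5, 115) from centroid. f_tx = M·y/J = 829.3 N/mm; f_ty = M·x/J = 594.9 N/mm.
Resultant f_max = √[f_tx² + (f_v + f_ty)²] = √[829.3² + (269.6 + 594.9)²] = 1198 N/mm.
Capacity per unit length: r_n/Ω = (1/2.0) × 0.6 × 550 × (0.707 × 16) = 1866 N/mm.
1198 ≤ 1866 → adequate.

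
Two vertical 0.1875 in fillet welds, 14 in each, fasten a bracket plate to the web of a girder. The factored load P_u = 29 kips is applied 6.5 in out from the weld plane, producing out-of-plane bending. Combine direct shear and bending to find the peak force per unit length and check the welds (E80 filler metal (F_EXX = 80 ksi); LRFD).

f_max ≈ 3.07 kip/in; adequate

L_w = 2 × 14 = 28 in; section modulus (unit throat) S = 2 × L²/6 = 65.33 in².
Direct shear f_v = P/L_w = 29/28 = 1.036 kip/in.
Moment M = P × e = 29 × 6.5 = 188.5 kip·in; bending f_b = M/S = 2.885 kip/in.
f_max = √(f_v² + f_b²) = √(1.036² + 2.885²) = 3.065 kip/in.
φr_n = 0.75 × 0.6 × 80 × (0.707 × 0.1875) = 4.772 kip/in → adequate.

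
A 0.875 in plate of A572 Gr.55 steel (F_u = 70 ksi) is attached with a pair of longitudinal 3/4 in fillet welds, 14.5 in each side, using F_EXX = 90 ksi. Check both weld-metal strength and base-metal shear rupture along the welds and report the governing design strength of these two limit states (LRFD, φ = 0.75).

φR_n ≈ 623 kip (weld metal governs)

t_e = 0.707 × 0.75 = 0.5302 in; L = 29 in.
Weld metal: φR_n = 0.75 × 0.6 × 90 × 0.5302 × 29 = 622.8 kip.
Base metal (shear rupture): φR_n = 0.75 × 0.6 × 70 × 0.875 × 29 = 799.3 kip.
Governing: weld metal.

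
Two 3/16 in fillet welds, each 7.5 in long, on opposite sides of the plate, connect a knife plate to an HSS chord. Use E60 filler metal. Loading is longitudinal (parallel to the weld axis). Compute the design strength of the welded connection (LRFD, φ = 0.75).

E60XX → F_EXX = 60 ksi.
Effective throat t_e = 0.707 × 0.1875 = 0.1326 in.
Total length L = 15 in; A_we = 0.1326 × 15 = 1.988 in².
F_nw = 0.6 F_EXX = 0.6 × 60 = 36 ksi.
φR_n = 0.75 × 36 × 1.988 = 53.69 kips.

φR_n ≈ 53.7 kips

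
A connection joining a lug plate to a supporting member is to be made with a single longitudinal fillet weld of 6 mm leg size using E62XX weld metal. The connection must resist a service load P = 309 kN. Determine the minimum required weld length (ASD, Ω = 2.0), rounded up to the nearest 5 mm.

L = 395 mm

E62XX → F_EXX = 620 MPa.
Throat t_e = 0.707 × 6 = 4.242 mm.
r_n/Ω = (0.6 × 620 × 4.242) / 2.0 = 789 N/mm = 0.789 kN/mm.
L_req = P / (r_n/Ω) = 309 / 0.789 = 391.6 mm total.
Round up → use L = 395 mm.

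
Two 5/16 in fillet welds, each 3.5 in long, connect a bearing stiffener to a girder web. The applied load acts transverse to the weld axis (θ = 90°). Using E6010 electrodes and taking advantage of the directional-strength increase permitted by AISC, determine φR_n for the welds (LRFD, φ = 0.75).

φR_n ≈ 62.6 kips

E60XX → F_EXX = 60 ksi.
t_e = 0.707 × 0.3125 = 0.2209 in; A_we = 0.2209 × 7 = 1.547 in².
Directional factor: 1.0 + 0.5 sin^1.5(90°) = 1.5.
F_nw = 0.6 × 60 × 1.5 = 54 ksi.
φR_n = 0.75 × 54 × 1.547 = 62.64 kips.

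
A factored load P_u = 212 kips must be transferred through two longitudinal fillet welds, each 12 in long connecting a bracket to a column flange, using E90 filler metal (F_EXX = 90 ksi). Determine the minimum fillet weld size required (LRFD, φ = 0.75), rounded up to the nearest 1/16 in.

Total weld length L = 24 in.
Required throat t_e = P_u / (φ × 0.6 F_EXX × L) = 212 / (0.75 × 0.6 × 90 × 24) = 0.2181 in.
Required leg w = t_e / 0.707 = 0.3085 in → use 5/16 in.

w = 5/16 in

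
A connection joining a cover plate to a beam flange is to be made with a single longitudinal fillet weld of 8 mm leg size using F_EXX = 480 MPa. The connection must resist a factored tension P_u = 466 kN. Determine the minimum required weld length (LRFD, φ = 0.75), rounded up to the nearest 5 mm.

Throat t_e = 0.707 × 8 = 5.656 mm.
φr_n = 0.75 × 0.6 × 480 × 5.656 × 10⁻³ = 1.222 kN/mm.
L_req = P_u / φr_n = 466 / 1.222 = 381.4 mm total.
Round up → use L = 385 mm.

L = 385 mm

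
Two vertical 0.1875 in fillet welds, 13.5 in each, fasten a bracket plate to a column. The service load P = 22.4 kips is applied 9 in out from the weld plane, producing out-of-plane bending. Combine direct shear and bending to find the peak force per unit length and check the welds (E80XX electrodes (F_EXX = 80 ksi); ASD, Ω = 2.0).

L_w = 2 × 13.5 = 27 in; section modulus (unit throat) S = 2 × L²/6 = 60.75 in².
Direct shear f_v = P/L_w = 22.4/27 = 0.8296 kip/in.
Moment M = P × e = 22.4 × 9 = 201.6 kip·in; bending f_b = M/S = 3.319 kip/in.
f_max = √(f_v² + f_b²) = √(0.8296² + 3.319²) = 3.421 kip/in.
r_n/Ω = (1/2.0) × 0.6 × 80 × (0.707 × 0.1875) = 3.181 kip/in → NOT adequate.

f_max ≈ 3.42 kip/in; NOT adequate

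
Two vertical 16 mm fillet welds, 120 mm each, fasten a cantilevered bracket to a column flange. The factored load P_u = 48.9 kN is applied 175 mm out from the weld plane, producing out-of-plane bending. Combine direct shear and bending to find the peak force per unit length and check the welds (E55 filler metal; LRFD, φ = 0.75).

E55XX → F_EXX = 550 MPa.
L_w = 2 × 120 = 240 mm; section modulus (unit throat) S = 2 × L²/6 = 4800 mm².
Direct shear f_v = P/L_w = 48.9×10³/240 = 203.8 N/mm.
Moment M = P × e = 48.9×10³ × 175 = 8557500 N·mm; bending f_b = M/S = 1783 N/mm.
f_max = √(f_v² + f_b²) = √(203.8² + 1783²) = 1794 N/mm.
φr_n = 0.75 × 0.6 × 550 × (0.707 × 16) = 2800 N/mm → adequate.

f_max ≈ 1790 N/mm; adequate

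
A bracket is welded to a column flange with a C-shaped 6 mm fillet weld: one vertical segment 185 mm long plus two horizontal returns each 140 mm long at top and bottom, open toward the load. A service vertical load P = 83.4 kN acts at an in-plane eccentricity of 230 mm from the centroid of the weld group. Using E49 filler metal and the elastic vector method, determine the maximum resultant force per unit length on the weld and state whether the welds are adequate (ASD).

f_max ≈ 798 N/mm; NOT adequate

E49XX → F_EXX = 490 MPa.
Total weld length L_w = 465 mm. Treat welds as unit-width lines.
Centroid: x̄ = 2×140×70 / 465 = 42.15 mm from the vertical weld.
Polar moment about centroid: J = I_x + I_y = [185³/12 + 2×140×92.5²] + [185×42.15² + 2(140³/12 + 140×27.85²)] = 3927000 mm³.
Direct shear f_v = P/L_w = 83.4×10³ / 465 = 179.4 N/mm (vertical).
Torsion M = P·e = 83.4×10³ × 230 = 19182000 N·mm.
Critical point at (x, y) = (97.85, 92.5) from centroid. f_tx = M·y/J = 451.9 N/mm; f_ty = M·x/J = 478 N/mm.
Resultant f_max = √[f_tx² + (f_v + f_ty)²] = √[451.9² + (179.4 + 478)²] = 797.7 N/mm.
Capacity per unit length: r_n/Ω = (1/2.0) × 0.6 × 490 × (0.707 × 6) = 623.6 N/mm.
797.7 > 623.6 → NOT adequate.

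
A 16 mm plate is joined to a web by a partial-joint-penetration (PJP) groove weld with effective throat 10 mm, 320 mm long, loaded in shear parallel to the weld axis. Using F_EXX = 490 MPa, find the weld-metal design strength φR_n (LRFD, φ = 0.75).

Effective throat (given) t_e = 10 mm.
A_we = 10 × 320 = 3200 mm².
F_nw = 0.6 F_EXX = 294 MPa.
φR_n = 0.75 × 294 × 3200 × 10⁻³ = 705.6 kN.

φR_n ≈ 706 kN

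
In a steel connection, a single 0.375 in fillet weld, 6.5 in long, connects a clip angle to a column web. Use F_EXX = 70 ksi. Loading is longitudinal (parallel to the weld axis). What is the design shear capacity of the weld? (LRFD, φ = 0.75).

Effective throat t_e = 0.707 × 0.375 = 0.2651 in.
Total length L = 6.5 in; A_we = 0.2651 × 6.5 = 1.723 in².
F_nw = 0.6 F_EXX = 0.6 × 70 = 42 ksi.
φR_n = 0.75 × 42 × 1.723 = 54.28 kips.

φR_n ≈ 54.3 kips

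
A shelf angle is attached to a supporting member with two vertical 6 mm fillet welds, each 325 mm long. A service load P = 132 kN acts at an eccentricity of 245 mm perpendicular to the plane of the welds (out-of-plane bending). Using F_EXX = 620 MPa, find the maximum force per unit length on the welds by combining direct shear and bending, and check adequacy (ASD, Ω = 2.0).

L_w = 2 × 325 = 650 mm; section modulus (unit throat) S = 2 × L²/6 = 35210 mm².
Direct shear f_v = P/L_w = 132×10³/650 = 203.1 N/mm.
Moment M = P × e = 132×10³ × 245 = 32340000 N·mm; bending f_b = M/S = 918.5 N/mm.
f_max = √(f_v² + f_b²) = √(203.1² + 918.5²) = 940.7 N/mm.
r_n/Ω = (1/2.0) × 0.6 × 620 × (0.707 × 6) = 789 N/mm → NOT adequate.

f_max ≈ 941 N/mm; NOT adequate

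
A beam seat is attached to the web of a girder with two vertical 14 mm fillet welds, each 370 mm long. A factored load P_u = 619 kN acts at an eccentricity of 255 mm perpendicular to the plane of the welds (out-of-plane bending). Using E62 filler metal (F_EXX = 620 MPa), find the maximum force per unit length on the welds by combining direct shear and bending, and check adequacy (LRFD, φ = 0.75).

f_max ≈ 3560 N/mm; NOT adequate

L_w = 2 × 370 = 740 mm; section modulus (unit throat) S = 2 × L²/6 = 45630 mm².
Direct shear f_v = P/L_w = 619×10³/740 = 836.5 N/mm.
Moment M = P × e = 619×10³ × 255 = 157840000 N·mm; bending f_b = M/S = 3459 N/mm.
f_max = √(f_v² + f_b²) = √(836.5² + 3459²) = 3559 N/mm.
φr_n = 0.75 × 0.6 × 620 × (0.707 × 14) = 2762 N/mm → NOT adequate.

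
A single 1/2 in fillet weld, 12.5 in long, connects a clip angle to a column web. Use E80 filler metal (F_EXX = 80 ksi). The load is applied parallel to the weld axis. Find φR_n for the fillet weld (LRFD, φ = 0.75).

φR_n ≈ 159 kip

Effective throat t_e = 0.707 × 0.5 = 0.3535 in.
Total length L = 12.5 in; A_we = 0.3535 × 12.5 = 4.419 in².
F_nw = 0.6 F_EXX = 0.6 × 80 = 48 ksi.
φR_n = 0.75 × 48 × 4.419 = 159.1 kip.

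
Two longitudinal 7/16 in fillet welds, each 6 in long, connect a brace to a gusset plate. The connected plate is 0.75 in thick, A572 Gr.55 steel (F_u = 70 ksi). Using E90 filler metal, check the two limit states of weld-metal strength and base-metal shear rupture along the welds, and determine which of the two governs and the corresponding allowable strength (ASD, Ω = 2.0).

R_n/Ω ≈ 100 kips (weld metal governs)

E90XX → F_EXX = 90 ksi.
t_e = 0.707 × 0.4375 = 0.3093 in; L = 12 in.
Weld metal: R_n/Ω = (1/2.0) × 0.6 × 90 × 0.3093 × 12 = 100.2 kips.
Base metal (shear rupture): R_n/Ω = (1/2.0) × 0.6 × 70 × 0.75 × 12 = 189 kips.
Governing: weld metal.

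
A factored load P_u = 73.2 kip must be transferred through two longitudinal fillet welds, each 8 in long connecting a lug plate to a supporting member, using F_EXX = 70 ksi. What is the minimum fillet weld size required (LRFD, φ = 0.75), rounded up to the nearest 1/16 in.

Total weld length L = 16 in.
Required throat t_e = P_u / (φ × 0.6 F_EXX × L) = 73.2 / (0.75 × 0.6 × 70 × 16) = 0.1452 in.
Required leg w = t_e / 0.707 = 0.2054 in → use 1/4 in.

w = 1/4 in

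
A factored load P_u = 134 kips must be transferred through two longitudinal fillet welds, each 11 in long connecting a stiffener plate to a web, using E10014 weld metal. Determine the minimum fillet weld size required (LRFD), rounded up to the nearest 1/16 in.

w = 1/4 in

E100XX → F_EXX = 100 ksi.
Total weld length L = 22 in.
Required throat t_e = P_u / (φ × 0.6 F_EXX × L) = 134 / (0.75 × 0.6 × 100 × 22) = 0.1354 in.
Required leg w = t_e / 0.707 = 0.1914 in → use 1/4 in.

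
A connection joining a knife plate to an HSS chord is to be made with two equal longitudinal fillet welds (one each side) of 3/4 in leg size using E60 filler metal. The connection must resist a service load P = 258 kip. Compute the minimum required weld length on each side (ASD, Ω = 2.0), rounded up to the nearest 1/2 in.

L = 14 in on each side

E60XX → F_EXX = 60 ksi.
Throat t_e = 0.707 × 0.75 = 0.5302 in.
r_n/Ω = (0.6 × 60 × 0.5302) / 2.0 = 9.544 kip/in.
L_req = P / (r_n/Ω) = 258 / 9.544 = 27.03 in total.
Per side: 27.03 / 2 = 13.52 in.
Round up → use L = 14 in on each side.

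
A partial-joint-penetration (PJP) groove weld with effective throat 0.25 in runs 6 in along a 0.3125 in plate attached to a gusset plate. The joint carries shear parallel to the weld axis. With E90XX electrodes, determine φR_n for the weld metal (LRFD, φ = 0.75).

E90XX → F_EXX = 90 ksi.
Effective throat (given) t_e = 0.25 in.
A_we = 0.25 × 6 = 1.5 in².
F_nw = 0.6 F_EXX = 54 ksi.
φR_n = 0.75 × 54 × 1.5 = 60.75 kip.

φR_n ≈ 60.8 kip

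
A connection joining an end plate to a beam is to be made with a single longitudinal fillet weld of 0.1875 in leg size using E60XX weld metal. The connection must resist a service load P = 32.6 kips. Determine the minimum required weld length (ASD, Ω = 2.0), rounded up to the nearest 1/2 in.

E60XX → F_EXX = 60 ksi.
Throat t_e = 0.707 × 0.1875 = 0.1326 in.
r_n/Ω = (0.6 × 60 × 0.1326) / 2.0 = 2.386 kip/in.
L_req = P / (r_n/Ω) = 32.6 / 2.386 = 13.66 in total.
Round up → use L = 14 in.

L = 14 in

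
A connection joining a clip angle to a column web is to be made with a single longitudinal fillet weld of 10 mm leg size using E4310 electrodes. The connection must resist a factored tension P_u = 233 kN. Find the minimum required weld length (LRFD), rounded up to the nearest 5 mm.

E43XX → F_EXX = 430 MPa.
Throat t_e = 0.707 × 10 = 7.07 mm.
φr_n = 0.75 × 0.6 × 430 × 7.07 × 10⁻³ = 1.368 kN/mm.
L_req = P_u / φr_n = 233 / 1.368 = 170.3 mm total.
Round up → use L = 175 mm.

L = 175 mm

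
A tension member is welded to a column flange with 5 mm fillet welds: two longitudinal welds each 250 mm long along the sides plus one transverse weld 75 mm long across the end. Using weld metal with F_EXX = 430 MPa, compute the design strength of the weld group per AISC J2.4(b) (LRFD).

φR_n ≈ 393 kN

t_e = 0.707 × 5 = 3.535 mm.
R_nwl = 0.6 × 430 × 3.535 × 500 × 10⁻³ = 456 kN (longitudinal, 2 welds).
R_nwt = 0.6 × 430 × 3.535 × 75 × 10⁻³ = 68.4 kN (transverse, base value).
(i) R_nwl + R_nwt = 524.4 kN; (ii) 0.85 R_nwl + 1.5 R_nwt = 490.2 kN.
R_n = max = 524.4 kN [governs: (i)]; φR_n = 393.3 kN.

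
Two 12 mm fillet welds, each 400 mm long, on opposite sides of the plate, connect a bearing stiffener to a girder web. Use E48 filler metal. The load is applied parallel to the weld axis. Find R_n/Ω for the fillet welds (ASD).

E48XX → F_EXX = 480 MPa.
Effective throat t_e = 0.707 × 12 = 8.484 mm.
Total length L = 800 mm; A_we = 8.484 × 800 = 6787 mm².
F_nw = 0.6 F_EXX = 0.6 × 480 = 288 MPa.
R_n = 288 × 6787 × 10⁻³ = 1955 kN; R_n/Ω = 1955/2.0 = 977.4 kN.

R_n/Ω ≈ 977 kN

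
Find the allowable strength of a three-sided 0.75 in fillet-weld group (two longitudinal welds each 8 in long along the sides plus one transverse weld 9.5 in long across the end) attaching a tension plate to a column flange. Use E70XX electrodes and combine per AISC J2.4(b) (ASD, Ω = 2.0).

E70XX → F_EXX = 70 ksi.
t_e = 0.707 × 0.75 = 0.5302 in.
R_nwl = 0.6 × 70 × 0.5302 × 16 = 356.3 kip (longitudinal, 2 welds).
R_nwt = 0.6 × 70 × 0.5302 × 9.5 = 211.6 kip (transverse, base value).
(i) R_nwl + R_nwt = 567.9 kip; (ii) 0.85 R_nwl + 1.5 R_nwt = 620.2 kip.
R_n = max = 620.2 kip [governs: (ii)]; R_n/Ω = 310.1 kip.

R_n/Ω ≈ 310 kip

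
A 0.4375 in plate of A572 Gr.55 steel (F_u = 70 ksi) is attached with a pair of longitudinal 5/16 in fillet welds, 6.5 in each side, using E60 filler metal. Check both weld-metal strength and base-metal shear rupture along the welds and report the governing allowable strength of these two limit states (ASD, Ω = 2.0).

E60XX → F_EXX = 60 ksi.
t_e = 0.707 × 0.3125 = 0.2209 in; L = 13 in.
Weld metal: R_n/Ω = (1/2.0) × 0.6 × 60 × 0.2209 × 13 = 51.7 kip.
Base metal (shear rupture): R_n/Ω = (1/2.0) × 0.6 × 70 × 0.4375 × 13 = 119.4 kip.
Governing: weld metal.

R_n/Ω ≈ 51.7 kip (weld metal governs)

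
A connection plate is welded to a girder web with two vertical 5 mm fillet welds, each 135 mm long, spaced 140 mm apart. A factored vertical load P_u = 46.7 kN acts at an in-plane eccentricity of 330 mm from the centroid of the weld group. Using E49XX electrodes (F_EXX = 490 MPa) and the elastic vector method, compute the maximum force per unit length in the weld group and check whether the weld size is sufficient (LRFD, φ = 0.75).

f_max ≈ 996 N/mm; NOT adequate

Total weld length L_w = 270 mm. Treat welds as unit-width lines.
Polar moment about centroid: J = 2[d³/12 + d(b/2)²] = 2[135³/12 + 135×70²] = 1733000 mm³.
Direct shear f_v = P/L_w = 46.7×10³ / 270 = 173 N/mm (vertical).
Torsion M = P·e = 46.7×10³ × 330 = 15411000 N·mm.
Critical point at (x, y) = (70, 67.5) from centroid. f_tx = M·y/J = 600.2 N/mm; f_ty = M·x/J = 622.5 N/mm.
Resultant f_max = √[f_tx² + (f_v + f_ty)²] = √[600.2² + (173 + 622.5)²] = 996.5 N/mm.
Capacity per unit length: φr_n = 0.75 × 0.6 × 490 × (0.707 × 5) = 779.5 N/mm.
996.5 > 779.5 → NOT adequate.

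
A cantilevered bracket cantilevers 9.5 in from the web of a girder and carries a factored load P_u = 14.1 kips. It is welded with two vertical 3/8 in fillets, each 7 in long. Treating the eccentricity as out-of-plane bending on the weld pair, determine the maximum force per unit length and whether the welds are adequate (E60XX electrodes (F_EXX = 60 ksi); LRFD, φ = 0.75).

f_max ≈ 8.26 kip/in; NOT adequate

L_w = 2 × 7 = 14 in; section modulus (unit throat) S = 2 × L²/6 = 16.33 in².
Direct shear f_v = P/L_w = 14.1/14 = 1.007 kip/in.
Moment M = P × e = 14.1 × 9.5 = 133.95 kip·in; bending f_b = M/S = 8.201 kip/in.
f_max = √(f_v² + f_b²) = √(1.007² + 8.201²) = 8.263 kip/in.
φr_n = 0.75 × 0.6 × 60 × (0.707 × 0.375) = 7.158 kip/in → NOT adequate.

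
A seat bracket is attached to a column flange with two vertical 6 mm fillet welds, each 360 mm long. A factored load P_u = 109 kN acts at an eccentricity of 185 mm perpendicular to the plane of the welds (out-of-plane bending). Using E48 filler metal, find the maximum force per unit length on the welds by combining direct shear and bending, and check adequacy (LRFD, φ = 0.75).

E48XX → F_EXX = 480 MPa.
L_w = 2 × 360 = 720 mm; section modulus (unit throat) S = 2 × L²/6 = 43200 mm².
Direct shear f_v = P/L_w = 109×10³/720 = 151.4 N/mm.
Moment M = P × e = 109×10³ × 185 = 20165000 N·mm; bending f_b = M/S = 466.8 N/mm.
f_max = √(f_v² + f_b²) = √(151.4² + 466.8²) = 490.7 N/mm.
φr_n = 0.75 × 0.6 × 480 × (0.707 × 6) = 916.3 N/mm → adequate.

f_max ≈ 491 N/mm; adequate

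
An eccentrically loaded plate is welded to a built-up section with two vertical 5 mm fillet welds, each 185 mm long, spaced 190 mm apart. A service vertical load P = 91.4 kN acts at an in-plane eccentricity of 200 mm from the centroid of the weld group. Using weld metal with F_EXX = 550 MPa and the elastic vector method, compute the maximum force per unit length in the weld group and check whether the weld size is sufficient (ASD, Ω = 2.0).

f_max ≈ 749 N/mm; NOT adequate

Total weld length L_w = 370 mm. Treat welds as unit-width lines.
Polar moment about centroid: J = 2[d³/12 + d(b/2)²] = 2[185³/12 + 185×95²] = 4395000 mm³.
Direct shear f_v = P/L_w = 91.4×10³ / 370 = 247 N/mm (vertical).
Torsion M = P·e = 91.4×10³ × 200 = 18280000 N·mm.
Critical point at (x, y) = (95, 92.5) from centroid. f_tx = M·y/J = 384.8 N/mm; f_ty = M·x/J = 395.2 N/mm.
Resultant f_max = √[f_tx² + (f_v + f_ty)²] = √[384.8² + (247 + 395.2)²] = 748.6 N/mm.
Capacity per unit length: r_n/Ω = (1/2.0) × 0.6 × 550 × (0.707 × 5) = 583.3 N/mm.
748.6 > 583.3 → NOT adequate.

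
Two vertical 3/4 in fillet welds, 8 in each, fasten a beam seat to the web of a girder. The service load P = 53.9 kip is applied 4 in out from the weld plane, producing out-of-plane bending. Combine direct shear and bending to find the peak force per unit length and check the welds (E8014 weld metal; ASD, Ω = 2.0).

E80XX → F_EXX = 80 ksi.
L_w = 2 × 8 = 16 in; section modulus (unit throat) S = 2 × L²/6 = 21.33 in².
Direct shear f_v = P/L_w = 53.9/16 = 3.369 kip/in.
Moment M = P × e = 53.9 × 4 = 215.6 kip·in; bending f_b = M/S = 10.11 kip/in.
f_max = √(f_v² + f_b²) = √(3.369² + 10.11²) = 10.65 kip/in.
r_n/Ω = (1/2.0) × 0.6 × 80 × (0.707 × 0.75) = 12.73 kip/in → adequate.

f_max ≈ 10.7 kip/in; adequate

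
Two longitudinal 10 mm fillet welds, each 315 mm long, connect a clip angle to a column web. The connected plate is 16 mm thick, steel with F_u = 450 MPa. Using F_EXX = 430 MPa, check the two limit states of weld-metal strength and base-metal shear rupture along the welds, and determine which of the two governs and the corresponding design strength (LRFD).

t_e = 0.707 × 10 = 7.07 mm; L = 630 mm.
Weld metal: φR_n = 0.75 × 0.6 × 430 × 7.07 × 630 × 10⁻³ = 861.9 kN.
Base metal (shear rupture): φR_n = 0.75 × 0.6 × 450 × 16 × 630 × 10⁻³ = 2041 kN.
Governing: weld metal.

φR_n ≈ 862 kN (weld metal governs)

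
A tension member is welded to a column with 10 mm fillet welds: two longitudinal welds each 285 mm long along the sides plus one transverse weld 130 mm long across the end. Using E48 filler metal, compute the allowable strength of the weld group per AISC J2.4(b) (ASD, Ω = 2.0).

R_n/Ω ≈ 713 kN

E48XX → F_EXX = 480 MPa.
t_e = 0.707 × 10 = 7.07 mm.
R_nwl = 0.6 × 480 × 7.07 × 570 × 10⁻³ = 1161 kN (longitudinal, 2 welds).
R_nwt = 0.6 × 480 × 7.07 × 130 × 10⁻³ = 264.7 kN (transverse, base value).
(i) R_nwl + R_nwt = 1425 kN; (ii) 0.85 R_nwl + 1.5 R_nwt = 1384 kN.
R_n = max = 1425 kN [governs: (i)]; R_n/Ω = 712.7 kN.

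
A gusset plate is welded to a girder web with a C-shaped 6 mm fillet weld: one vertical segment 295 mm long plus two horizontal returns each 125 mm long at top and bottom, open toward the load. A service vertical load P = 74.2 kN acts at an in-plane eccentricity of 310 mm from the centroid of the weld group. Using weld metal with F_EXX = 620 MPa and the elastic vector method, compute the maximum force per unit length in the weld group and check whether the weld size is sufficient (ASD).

Total weld length L_w = 545 mm. Treat welds as unit-width lines.
Centroid: x̄ = 2×125×62.5 / 545 = 28.67 mm from the vertical weld.
Polar moment about centroid: J = I_x + I_y = [295³/12 + 2×125×147.5²] + [295×28.67² + 2(125³/12 + 125×33.83²)] = 8433000 mm³.
Direct shear f_v = P/L_w = 74.2×10³ / 545 = 136.1 N/mm (vertical).
Torsion M = P·e = 74.2×10³ × 310 = 23002000 N·mm.
Critical point at (x, y) = (96.33, 147.5) from centroid. f_tx = M·y/J = 402.3 N/mm; f_ty = M·x/J = 262.8 N/mm.
Resultant f_max = √[f_tx² + (f_v + f_ty)²] = √[402.3² + (136.1 + 262.8)²] = 566.6 N/mm.
Capacity per unit length: r_n/Ω = (1/2.0) × 0.6 × 620 × (0.707 × 6) = 789 N/mm.
566.6 ≤ 789 → adequate.

f_max ≈ 567 N/mm; adequate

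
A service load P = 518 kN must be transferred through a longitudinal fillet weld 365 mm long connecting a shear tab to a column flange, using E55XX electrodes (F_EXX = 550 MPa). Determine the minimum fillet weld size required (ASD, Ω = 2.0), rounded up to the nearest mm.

w = 13 mm

Total weld length L = 365 mm.
Required throat t_e = P × Ω / (0.6 F_EXX × L) = 518 × 2.0 / (0.6 × 550 × 365 × 10⁻³) = 8.601 mm.
Required leg w = t_e / 0.707 = 12.17 mm → use 13 mm.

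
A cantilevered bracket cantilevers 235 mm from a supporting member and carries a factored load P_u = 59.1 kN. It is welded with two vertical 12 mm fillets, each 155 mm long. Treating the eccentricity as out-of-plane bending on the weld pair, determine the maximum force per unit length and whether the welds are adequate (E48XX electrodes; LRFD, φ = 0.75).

f_max ≈ 1740 N/mm; adequate

E48XX → F_EXX = 480 MPa.
L_w = 2 × 155 = 310 mm; section modulus (unit throat) S = 2 × L²/6 = 8008 mm².
Direct shear f_v = P/L_w = 59.1×10³/310 = 190.6 N/mm.
Moment M = P × e = 59.1×10³ × 235 = 13888000 N·mm; bending f_b = M/S = 1734 N/mm.
f_max = √(f_v² + f_b²) = √(190.6² + 1734²) = 1745 N/mm.
φr_n = 0.75 × 0.6 × 480 × (0.707 × 12) = 1833 N/mm → adequate.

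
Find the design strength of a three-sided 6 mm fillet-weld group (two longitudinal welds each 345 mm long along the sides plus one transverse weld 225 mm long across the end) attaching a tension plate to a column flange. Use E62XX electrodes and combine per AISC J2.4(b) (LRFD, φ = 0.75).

E62XX → F_EXX = 620 MPa.
t_e = 0.707 × 6 = 4.242 mm.
R_nwl = 0.6 × 620 × 4.242 × 690 × 10⁻³ = 1089 kN (longitudinal, 2 welds).
R_nwt = 0.6 × 620 × 4.242 × 225 × 10⁻³ = 355.1 kN (transverse, base value).
(i) R_nwl + R_nwt = 1444 kN; (ii) 0.85 R_nwl + 1.5 R_nwt = 1458 kN.
R_n = max = 1458 kN [governs: (ii)]; φR_n = 1094 kN.

φR_n ≈ 1090 kN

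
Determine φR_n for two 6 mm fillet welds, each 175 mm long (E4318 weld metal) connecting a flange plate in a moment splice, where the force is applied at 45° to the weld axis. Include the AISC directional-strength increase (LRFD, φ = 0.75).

E43XX → F_EXX = 430 MPa.
t_e = 0.707 × 6 = 4.242 mm; A_we = 4.242 × 350 = 1485 mm².
Directional factor: 1.0 + 0.5 sin^1.5(45°) = 1.297.
F_nw = 0.6 × 430 × 1.297 = 334.7 MPa.
φR_n = 0.75 × 334.7 × 1485 × 10⁻³ = 372.7 kN.

φR_n ≈ 373 kN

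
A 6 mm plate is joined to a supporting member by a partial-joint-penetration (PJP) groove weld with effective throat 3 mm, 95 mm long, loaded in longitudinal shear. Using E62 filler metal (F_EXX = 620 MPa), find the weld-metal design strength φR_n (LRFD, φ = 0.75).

Effective throat (given) t_e = 3 mm.
A_we = 3 × 95 = 285 mm².
F_nw = 0.6 F_EXX = 372 MPa.
φR_n = 0.75 × 372 × 285 × 10⁻³ = 79.52 kN.

φR_n ≈ 79.5 kN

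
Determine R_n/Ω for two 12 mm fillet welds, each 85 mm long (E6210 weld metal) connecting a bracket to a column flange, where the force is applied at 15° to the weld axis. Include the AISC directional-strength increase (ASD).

R_n/Ω ≈ 286 kN

E62XX → F_EXX = 620 MPa.
t_e = 0.707 × 12 = 8.484 mm; A_we = 8.484 × 170 = 1442 mm².
Directional factor: 1.0 + 0.5 sin^1.5(15°) = 1.066.
F_nw = 0.6 × 620 × 1.066 = 396.5 MPa.
R_n/Ω = (396.5 × 1442) / 2.0 × 10⁻³ = 285.9 kN.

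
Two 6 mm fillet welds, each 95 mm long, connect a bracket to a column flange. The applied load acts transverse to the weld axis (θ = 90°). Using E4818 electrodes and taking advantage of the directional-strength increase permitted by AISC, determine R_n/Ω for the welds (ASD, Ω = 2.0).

E48XX → F_EXX = 480 MPa.
t_e = 0.707 × 6 = 4.242 mm; A_we = 4.242 × 190 = 806 mm².
Directional factor: 1.0 + 0.5 sin^1.5(90°) = 1.5.
F_nw = 0.6 × 480 × 1.5 = 432 MPa.
R_n/Ω = (432 × 806) / 2.0 × 10⁻³ = 174.1 kN.

R_n/Ω ≈ 174 kN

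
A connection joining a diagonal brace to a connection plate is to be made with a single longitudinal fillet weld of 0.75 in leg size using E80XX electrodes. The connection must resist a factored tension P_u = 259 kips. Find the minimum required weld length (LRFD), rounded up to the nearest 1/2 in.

E80XX → F_EXX = 80 ksi.
Throat t_e = 0.707 × 0.75 = 0.5302 in.
φr_n = 0.75 × 0.6 × 80 × 0.5302 = 19.09 kips/in.
L_req = P_u / φr_n = 259 / 19.09 = 13.57 in total.
Round up → use L = 14 in.

L = 14 in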